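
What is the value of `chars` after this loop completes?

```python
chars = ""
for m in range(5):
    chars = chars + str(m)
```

Concatenate digits 0 to 4
`chars` takes the values: "" → "0" → "01" → "012" → "0123" → "01234"

Answer: "01234"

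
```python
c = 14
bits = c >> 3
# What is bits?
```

Trace:
`c = 14` → c = 14
`bits = c >> 3` → bits = 1
So bits = 1

Answer: 1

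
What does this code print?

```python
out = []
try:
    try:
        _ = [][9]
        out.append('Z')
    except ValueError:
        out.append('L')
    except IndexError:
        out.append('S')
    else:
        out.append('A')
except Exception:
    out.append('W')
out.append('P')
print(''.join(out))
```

Execution trace: 'S' (inner except IndexError) → 'P' (after the try/except). Output: SP

Answer: SP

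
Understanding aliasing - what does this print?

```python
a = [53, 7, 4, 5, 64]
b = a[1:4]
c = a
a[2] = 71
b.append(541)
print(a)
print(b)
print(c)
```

Key concept: slice vs alias.
Step by step:
`a = [53, 7, 4, 5, 64]` → a = [53, 7, 4, 5, 64]
`b = a[1:4]` → b = [7, 4, 5]
`c = a` → c = [53, 7, 4, 5, 64] (same object as a)
`a[2] = 71` → a = [53, 7, 71, 5, 64] (same object as c); c = [53, 7, 71, 5, 64] (same object as a)
`b.append(541)` → b = [7, 4, 5, 541]
`print(a)` → prints [53, 7, 71, 5, 64]
`print(b)` → prints [7, 4, 5, 541]
`print(c)` → prints [53, 7, 71, 5, 64]

Answer:
[53, 7, 71, 5, 64]
[7, 4, 5, 541]
[53, 7, 71, 5, 64]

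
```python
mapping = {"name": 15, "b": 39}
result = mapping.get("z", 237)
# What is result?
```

Trace:
`mapping = {"name": 15, "b": 39}` → mapping = {'name': 15, 'b': 39}
`result = mapping.get("z", 237)` → result = 237
So result = 237

Answer: 237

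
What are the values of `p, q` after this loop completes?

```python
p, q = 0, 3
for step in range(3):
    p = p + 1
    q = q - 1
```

p goes 0→3, q goes 3→0
`p, q` takes the values: (0, 3) → (1, 3) → (1, 2) → (2, 2) → (2, 1) → (3, 1) → (3, 0)

Answer: 3, 0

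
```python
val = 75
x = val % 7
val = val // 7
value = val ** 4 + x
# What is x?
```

Trace:
`val = 75` → val = 75
`x = val % 7` → x = 5
`val = val // 7` → val = 10
`value = val ** 4 + x` → value = 10005
So x = 5

Answer: 5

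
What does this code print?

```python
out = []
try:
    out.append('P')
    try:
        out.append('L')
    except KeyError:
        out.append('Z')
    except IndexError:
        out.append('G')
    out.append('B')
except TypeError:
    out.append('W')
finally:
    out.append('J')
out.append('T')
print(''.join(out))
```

Execution trace: 'P' (try body) → 'L' (inner try body, no exception) → 'B' (try body, no exception) → 'J' (finally) → 'T' (after the try/except). Output: PLBJT

Answer: PLBJT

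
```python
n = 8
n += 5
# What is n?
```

Trace:
`n = 8` → n = 8
`n += 5` → n = 13
So n = 13

Answer: 13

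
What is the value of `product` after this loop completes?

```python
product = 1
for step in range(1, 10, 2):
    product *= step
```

Product of 1, 3, 5, ... up to 9
`product` takes the values: 1 → 3 → 15 → 105 → 945

Answer: 945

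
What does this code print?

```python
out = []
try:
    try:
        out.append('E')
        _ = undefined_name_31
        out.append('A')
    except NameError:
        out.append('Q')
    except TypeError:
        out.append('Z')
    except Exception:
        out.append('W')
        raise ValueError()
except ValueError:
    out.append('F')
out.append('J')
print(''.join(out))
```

Execution trace: 'E' (inner try body) → 'Q' (inner except NameError) → 'J' (after the try/except). Output: EQJ

Answer: EQJ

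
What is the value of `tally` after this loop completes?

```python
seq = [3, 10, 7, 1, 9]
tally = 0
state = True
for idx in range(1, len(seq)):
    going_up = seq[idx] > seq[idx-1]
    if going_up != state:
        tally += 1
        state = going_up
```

Count direction changes in [3, 10, 7, 1, 9]
`tally` takes the values: 0 → 1 → 2

Answer: 2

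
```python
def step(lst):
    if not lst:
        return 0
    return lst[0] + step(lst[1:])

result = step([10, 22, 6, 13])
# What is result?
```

10 + 22 + 6 + 13 + 0 = 51

Answer: 51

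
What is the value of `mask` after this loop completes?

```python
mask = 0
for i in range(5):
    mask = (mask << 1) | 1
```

Build 5 consecutive 1-bits: 0b11111
`mask` takes the values: 0 → 1 → 3 → 7 → 15 → 31

Answer: 31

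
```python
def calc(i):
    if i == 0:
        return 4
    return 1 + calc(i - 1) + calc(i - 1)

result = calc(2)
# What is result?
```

calc(i) = 1 + 2·calc(i-1), calc(0)=4. Closed form: (4+1)·2^2 - 1 = 19.

Answer: 19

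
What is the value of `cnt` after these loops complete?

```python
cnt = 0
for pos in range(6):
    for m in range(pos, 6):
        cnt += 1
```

Upper triangle: 6 + 5 + ... + 1
`cnt` takes the values: 0 → 1 → 2 → 3 → 4 → 5 → 6 → 7 → 8 → 9 → 10 → 11 → 12 → 13 → 14 → 15 → 16 → 17 → 18 → 19 → 20 → 21

Answer: 21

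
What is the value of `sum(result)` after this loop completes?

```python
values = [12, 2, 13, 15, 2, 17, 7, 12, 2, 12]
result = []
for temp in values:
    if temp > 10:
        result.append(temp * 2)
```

Sum of doubled values > 10
`result` takes the values: [] → [24] → [24, 26] → [24, 26, 30] → [24, 26, 30, 34] → [24, 26, 30, 34, 24] → [24, 26, 30, 34, 24, 24]
So `sum(result)` = 162

Answer: 162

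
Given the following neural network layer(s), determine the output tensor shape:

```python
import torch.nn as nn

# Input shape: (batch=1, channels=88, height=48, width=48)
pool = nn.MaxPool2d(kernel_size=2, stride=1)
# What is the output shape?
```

Input: (1, 88, 48, 48) -> Output: (1, 88, 47, 47)

Answer: (1, 88, 47, 47)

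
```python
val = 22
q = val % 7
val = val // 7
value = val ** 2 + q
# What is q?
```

Trace:
`val = 22` → val = 22
`q = val % 7` → q = 1
`val = val // 7` → val = 3
`value = val ** 2 + q` → value = 10
So q = 1

Answer: 1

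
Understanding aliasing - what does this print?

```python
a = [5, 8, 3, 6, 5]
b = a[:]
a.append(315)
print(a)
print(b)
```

Key concept: slice [:] creates copy.
Step by step:
`a = [5, 8, 3, 6, 5]` → a = [5, 8, 3, 6, 5]
`b = a[:]` → b = [5, 8, 3, 6, 5]
`a.append(315)` → a = [5, 8, 3, 6, 5, 315]
`print(a)` → prints [5, 8, 3, 6, 5, 315]
`print(b)` → prints [5, 8, 3, 6, 5]

Answer:
[5, 8, 3, 6, 5, 315]
[5, 8, 3, 6, 5]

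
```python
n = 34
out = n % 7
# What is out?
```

Trace:
`n = 34` → n = 34
`out = n % 7` → out = 6
So out = 6

Answer: 6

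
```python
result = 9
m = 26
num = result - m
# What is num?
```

Trace:
`result = 9` → result = 9
`m = 26` → m = 26
`num = result - m` → num = -17
So num = -17

Answer: -17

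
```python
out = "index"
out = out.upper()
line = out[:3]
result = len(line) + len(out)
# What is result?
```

Trace:
`out = "index"` → out = 'index'
`out = out.upper()` → out = 'INDEX'
`line = out[:3]` → line = 'IND'
`result = len(line) + len(out)` → result = 8
So result = 8

Answer: 8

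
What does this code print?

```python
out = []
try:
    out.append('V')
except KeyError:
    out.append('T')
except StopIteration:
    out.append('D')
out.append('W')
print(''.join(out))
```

Execution trace: 'V' (try body, no exception) → 'W' (after the try/except). Output: VW

Answer: VW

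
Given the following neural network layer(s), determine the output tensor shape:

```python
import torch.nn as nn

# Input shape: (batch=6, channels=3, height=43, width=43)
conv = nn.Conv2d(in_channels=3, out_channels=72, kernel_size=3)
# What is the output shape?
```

Input: (6, 3, 43, 43) -> Output: (6, 72, 41, 41)

Answer: (6, 72, 41, 41)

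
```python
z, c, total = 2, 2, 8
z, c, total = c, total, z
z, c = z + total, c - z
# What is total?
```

Trace:
`z, c, total = 2, 2, 8` → z = 2; c = 2; total = 8
`z, c, total = c, total, z` → z = 2; c = 8; total = 2
`z, c = z + total, c - z` → z = 4; c = 6
So total = 2

Answer: 2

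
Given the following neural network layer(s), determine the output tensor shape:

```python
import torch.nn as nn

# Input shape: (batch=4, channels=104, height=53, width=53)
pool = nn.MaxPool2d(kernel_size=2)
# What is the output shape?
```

Input: (4, 104, 53, 53) -> Output: (4, 104, 26, 26)

Answer: (4, 104, 26, 26)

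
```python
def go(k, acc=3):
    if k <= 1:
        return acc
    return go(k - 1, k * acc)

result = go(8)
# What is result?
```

Accumulator trace (n, acc): (8, 3) -> (7, 24) -> (6, 168) -> (5, 1008) -> (4, 5040) -> (3, 20160) -> (2, 60480) -> (1, 120960) -> return 120960

Answer: 120960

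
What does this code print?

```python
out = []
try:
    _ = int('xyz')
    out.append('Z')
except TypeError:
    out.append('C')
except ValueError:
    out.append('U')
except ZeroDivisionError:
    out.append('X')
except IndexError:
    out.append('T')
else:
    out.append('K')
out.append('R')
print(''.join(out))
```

Execution trace: 'U' (except ValueError) → 'R' (after the try/except). Output: UR

Answer: UR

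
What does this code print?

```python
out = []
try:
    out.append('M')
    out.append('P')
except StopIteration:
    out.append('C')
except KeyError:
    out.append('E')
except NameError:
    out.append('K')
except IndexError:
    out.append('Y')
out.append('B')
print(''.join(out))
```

Execution trace: 'M' (try body) → 'P' (try body, no exception) → 'B' (after the try/except). Output: MPB

Answer: MPB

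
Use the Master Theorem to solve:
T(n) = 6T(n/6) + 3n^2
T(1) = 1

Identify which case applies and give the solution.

a=6, b=6, f(n)=3n^2. log_6(6) = 1. Since c=2 > 1 and the regularity condition holds (6(n/6)^2 = (6/6^2)n^2 with 6/6^2 < 1), Case 3 applies: T(n) = Θ(f(n)) = O(n^2).

Answer: O(n^2) - Case 3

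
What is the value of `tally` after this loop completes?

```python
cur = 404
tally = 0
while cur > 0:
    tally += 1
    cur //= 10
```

Count digits by repeated division by 10
`tally` takes the values: 0 → 1 → 2 → 3

Answer: 3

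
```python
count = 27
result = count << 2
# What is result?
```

Trace:
`count = 27` → count = 27
`result = count << 2` → result = 108
So result = 108

Answer: 108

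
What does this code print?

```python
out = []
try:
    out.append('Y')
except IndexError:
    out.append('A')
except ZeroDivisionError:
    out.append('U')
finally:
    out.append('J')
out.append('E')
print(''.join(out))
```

Execution trace: 'Y' (try body, no exception) → 'J' (finally) → 'E' (after the try/except). Output: YJE

Answer: YJE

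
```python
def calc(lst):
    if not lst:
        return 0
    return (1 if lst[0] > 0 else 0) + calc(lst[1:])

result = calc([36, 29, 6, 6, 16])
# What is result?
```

Count of positive elements in [36, 29, 6, 6, 16] = 5

Answer: 5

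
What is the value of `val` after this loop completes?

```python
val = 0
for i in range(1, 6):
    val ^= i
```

XOR of 1 to 5
`val` takes the values: 0 → 1 → 3 → 0 → 4 → 1

Answer: 1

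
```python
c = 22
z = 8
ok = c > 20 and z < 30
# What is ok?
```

Trace:
`c = 22` → c = 22
`z = 8` → z = 8
`ok = c > 20 and z < 30` → ok = True
So ok = True

Answer: True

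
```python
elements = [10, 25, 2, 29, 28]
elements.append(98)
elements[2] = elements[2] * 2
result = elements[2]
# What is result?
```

Trace:
`elements = [10, 25, 2, 29, 28]` → elements = [10, 25, 2, 29, 28]
`elements.append(98)` → elements = [10, 25, 2, 29, 28, 98]
`elements[2] = elements[2] * 2` → elements = [10, 25, 4, 29, 28, 98]
`result = elements[2]` → result = 4
So result = 4

Answer: 4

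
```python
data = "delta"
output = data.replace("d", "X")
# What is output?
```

Trace:
`data = "delta"` → data = 'delta'
`output = data.replace("d", "X")` → output = 'Xelta'
So output = 'Xelta'

Answer: 'Xelta'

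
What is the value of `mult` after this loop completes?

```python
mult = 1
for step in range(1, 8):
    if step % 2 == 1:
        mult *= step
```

Product of odd numbers 1 to 7
`mult` takes the values: 1 → 3 → 15 → 105

Answer: 105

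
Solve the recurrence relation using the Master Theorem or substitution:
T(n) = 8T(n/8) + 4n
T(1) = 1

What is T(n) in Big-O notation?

By Master Theorem: a=8, b=8, f(n)=4n. Since log_8(8) = 1 and f(n) = Θ(n^1), Case 2 applies. T(n) = O(n log n).

Answer: O(n log n)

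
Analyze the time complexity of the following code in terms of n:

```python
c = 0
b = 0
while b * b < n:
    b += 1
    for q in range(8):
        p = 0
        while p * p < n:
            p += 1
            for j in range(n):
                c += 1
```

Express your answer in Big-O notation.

Each loop level contributes: √n × 1 × √n × n. Multiplying the contributions gives O(n^2).

Answer: O(n^2)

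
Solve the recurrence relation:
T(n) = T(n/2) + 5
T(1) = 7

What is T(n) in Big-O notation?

Each step divides n by 2 and adds 5. After log_2(n) steps we reach T(1)=7. So T(n) = 5·log_2(n) + 7 = O(log n).

Answer: O(log n)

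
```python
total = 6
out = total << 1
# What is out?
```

Trace:
`total = 6` → total = 6
`out = total << 1` → out = 12
So out = 12

Answer: 12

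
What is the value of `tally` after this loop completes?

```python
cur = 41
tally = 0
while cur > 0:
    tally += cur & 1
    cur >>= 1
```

Count set bits in 41 (binary: 0b101001)
`tally` takes the values: 0 → 1 → 2 → 3

Answer: 3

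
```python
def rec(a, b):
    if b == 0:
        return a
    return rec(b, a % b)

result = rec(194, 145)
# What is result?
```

rec(194, 145) -> rec(145, 49) -> rec(49, 47) -> rec(47, 2) -> rec(2, 1) -> rec(1, 0) -> 1

Answer: 1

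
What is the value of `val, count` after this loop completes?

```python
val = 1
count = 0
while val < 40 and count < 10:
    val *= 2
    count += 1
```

Double until >= 40 or 10 iterations
`val, count` takes the values: (1, 0) → (2, 0) → (2, 1) → (4, 1) → (4, 2) → (8, 2) → (8, 3) → (16, 3) → (16, 4) → (32, 4) → (32, 5) → (64, 5) → (64, 6)

Answer: 64, 6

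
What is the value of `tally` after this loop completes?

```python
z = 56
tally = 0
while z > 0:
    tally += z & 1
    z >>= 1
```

Count set bits in 56 (binary: 0b111000)
`tally` takes the values: 0 → 1 → 2 → 3

Answer: 3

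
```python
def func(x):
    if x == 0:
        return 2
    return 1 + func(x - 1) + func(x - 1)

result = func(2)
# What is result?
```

func(x) = 1 + 2·func(x-1), func(0)=2. Closed form: (2+1)·2^2 - 1 = 11.

Answer: 11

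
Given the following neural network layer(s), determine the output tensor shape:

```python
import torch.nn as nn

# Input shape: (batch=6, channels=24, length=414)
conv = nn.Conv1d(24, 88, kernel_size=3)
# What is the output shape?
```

Input: (6, 24, 414) -> Output: (6, 88, 412)

Answer: (6, 88, 412)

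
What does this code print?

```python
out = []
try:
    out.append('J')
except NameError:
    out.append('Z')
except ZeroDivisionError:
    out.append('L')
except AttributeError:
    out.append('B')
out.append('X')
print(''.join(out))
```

Execution trace: 'J' (try body, no exception) → 'X' (after the try/except). Output: JX

Answer: JX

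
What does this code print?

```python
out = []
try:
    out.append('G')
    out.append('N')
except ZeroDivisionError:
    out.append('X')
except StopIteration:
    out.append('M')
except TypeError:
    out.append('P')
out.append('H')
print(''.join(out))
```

Execution trace: 'G' (try body) → 'N' (try body, no exception) → 'H' (after the try/except). Output: GNH

Answer: GNH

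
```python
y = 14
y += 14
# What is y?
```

Trace:
`y = 14` → y = 14
`y += 14` → y = 28
So y = 28

Answer: 28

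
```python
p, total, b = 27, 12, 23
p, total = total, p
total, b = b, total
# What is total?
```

Trace:
`p, total, b = 27, 12, 23` → p = 27; total = 12; b = 23
`p, total = total, p` → p = 12; total = 27
`total, b = b, total` → total = 23; b = 27
So total = 23

Answer: 23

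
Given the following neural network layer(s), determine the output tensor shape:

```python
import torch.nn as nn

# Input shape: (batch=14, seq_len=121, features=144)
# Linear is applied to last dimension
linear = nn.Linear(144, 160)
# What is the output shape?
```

Input: (14, 121, 144) -> Output: (14, 121, 160)

Answer: (14, 121, 160)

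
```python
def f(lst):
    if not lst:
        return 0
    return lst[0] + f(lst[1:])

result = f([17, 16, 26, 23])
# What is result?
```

17 + 16 + 26 + 23 + 0 = 82

Answer: 82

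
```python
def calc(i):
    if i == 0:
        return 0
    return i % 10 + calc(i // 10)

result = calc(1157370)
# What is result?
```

Sum of digits of 1157370: 0 + 7 + 3 + 7 + 5 + 1 + 1 = 24

Answer: 24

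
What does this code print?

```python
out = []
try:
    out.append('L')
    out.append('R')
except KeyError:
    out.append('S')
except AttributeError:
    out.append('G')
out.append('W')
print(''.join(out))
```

Execution trace: 'L' (try body) → 'R' (try body, no exception) → 'W' (after the try/except). Output: LRW

Answer: LRW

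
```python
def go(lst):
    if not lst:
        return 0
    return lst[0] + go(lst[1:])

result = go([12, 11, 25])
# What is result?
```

12 + 11 + 25 + 0 = 48

Answer: 48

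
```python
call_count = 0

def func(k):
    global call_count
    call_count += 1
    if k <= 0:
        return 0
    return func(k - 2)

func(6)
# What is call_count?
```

Linear recursion stepping by 2: 4 calls from k=6 down to ≤0.

Answer: 4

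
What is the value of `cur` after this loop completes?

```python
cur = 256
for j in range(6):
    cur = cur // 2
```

Halve 6 times: 256 // 2^6 = 4
`cur` takes the values: 256 → 128 → 64 → 32 → 16 → 8 → 4

Answer: 4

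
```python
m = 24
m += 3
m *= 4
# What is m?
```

Trace:
`m = 24` → m = 24
`m += 3` → m = 27
`m *= 4` → m = 108
So m = 108

Answer: 108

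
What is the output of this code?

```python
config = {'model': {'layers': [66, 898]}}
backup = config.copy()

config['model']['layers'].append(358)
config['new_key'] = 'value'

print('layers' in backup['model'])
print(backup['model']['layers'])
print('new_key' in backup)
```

Key concept: shallow copy gotcha with nested dict.
Step by step:
`config = {'model': {'layers': [66, 898]}}` → config = {'model': {'layers': [66, 898]}}
`backup = config.copy()` → backup = {'model': {'layers': [66, 898]}}
`config['model']['layers'].append(358)` → config = {'model': {'layers': [66, 898, 358]}}; backup = {'model': {'layers': [66, 898, 358]}}
`config['new_key'] = 'value'` → config = {'model': {'layers': [66, 898, 358]}, 'new_key': 'value'}
`print('layers' in backup['model'])` → prints True
`print(backup['model']['layers'])` → prints [66, 898, 358]
`print('new_key' in backup)` → prints False

Answer:
True
[66, 898, 358]
False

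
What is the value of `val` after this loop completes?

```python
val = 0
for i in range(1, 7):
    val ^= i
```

XOR of 1 to 6
`val` takes the values: 0 → 1 → 3 → 0 → 4 → 1 → 7

Answer: 7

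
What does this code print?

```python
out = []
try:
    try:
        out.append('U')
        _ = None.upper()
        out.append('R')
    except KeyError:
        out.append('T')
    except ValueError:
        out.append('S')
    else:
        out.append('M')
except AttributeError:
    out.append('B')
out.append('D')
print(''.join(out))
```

Execution trace: 'U' (inner try body) → 'B' (outer except AttributeError) → 'D' (after the try/except). Output: UBD

Answer: UBD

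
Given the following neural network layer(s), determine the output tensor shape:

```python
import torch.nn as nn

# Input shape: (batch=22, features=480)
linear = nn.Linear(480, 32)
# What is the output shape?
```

Input: (22, 480) -> Output: (22, 32)

Answer: (22, 32)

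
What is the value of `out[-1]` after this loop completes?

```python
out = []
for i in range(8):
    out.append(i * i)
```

Last element of squares 0 to 7
`out` takes the values: [] → [0] → [0, 1] → [0, 1, 4] → [0, 1, 4, 9] → [0, 1, 4, 9, 16] → [0, 1, 4, 9, 16, 25] → [0, 1, 4, 9, 16, 25, 36] → [0, 1, 4, 9, 16, 25, 36, 49]
So `out[-1]` = 49

Answer: 49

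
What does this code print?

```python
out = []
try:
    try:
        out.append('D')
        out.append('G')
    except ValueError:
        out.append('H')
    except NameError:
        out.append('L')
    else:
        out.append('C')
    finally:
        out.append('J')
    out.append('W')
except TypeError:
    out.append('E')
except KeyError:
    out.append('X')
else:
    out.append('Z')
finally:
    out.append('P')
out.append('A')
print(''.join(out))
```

Execution trace: 'D' (inner try body) → 'G' (inner try body, no exception) → 'C' (inner else) → 'J' (inner finally) → 'W' (try body, no exception) → 'Z' (else) → 'P' (finally) → 'A' (after the try/except). Output: DGCJWZPA

Answer: DGCJWZPA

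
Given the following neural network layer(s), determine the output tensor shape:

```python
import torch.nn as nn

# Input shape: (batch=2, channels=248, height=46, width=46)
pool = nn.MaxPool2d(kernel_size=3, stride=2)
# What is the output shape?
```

Input: (2, 248, 46, 46) -> Output: (2, 248, 22, 22)

Answer: (2, 248, 22, 22)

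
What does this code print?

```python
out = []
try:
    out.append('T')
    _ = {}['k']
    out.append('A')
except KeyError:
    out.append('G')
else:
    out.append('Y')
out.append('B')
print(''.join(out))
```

Execution trace: 'T' (try body) → 'G' (except KeyError) → 'B' (after the try/except). Output: TGB

Answer: TGB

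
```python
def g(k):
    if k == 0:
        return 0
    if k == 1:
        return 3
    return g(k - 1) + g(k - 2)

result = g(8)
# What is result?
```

Build up from base cases: g(0)=0, g(1)=3, g(2)=3, g(3)=6, g(4)=9, g(5)=15, g(6)=24, ..., g(8)=63

Answer: 63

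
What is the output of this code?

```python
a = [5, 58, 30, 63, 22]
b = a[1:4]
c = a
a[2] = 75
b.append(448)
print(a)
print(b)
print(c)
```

Key concept: slice vs alias.
Step by step:
`a = [5, 58, 30, 63, 22]` → a = [5, 58, 30, 63, 22]
`b = a[1:4]` → b = [58, 30, 63]
`c = a` → c = [5, 58, 30, 63, 22] (same object as a)
`a[2] = 75` → a = [5, 58, 75, 63, 22] (same object as c); c = [5, 58, 75, 63, 22] (same object as a)
`b.append(448)` → b = [58, 30, 63, 448]
`print(a)` → prints [5, 58, 75, 63, 22]
`print(b)` → prints [58, 30, 63, 448]
`print(c)` → prints [5, 58, 75, 63, 22]

Answer:
[5, 58, 75, 63, 22]
[58, 30, 63, 448]
[5, 58, 75, 63, 22]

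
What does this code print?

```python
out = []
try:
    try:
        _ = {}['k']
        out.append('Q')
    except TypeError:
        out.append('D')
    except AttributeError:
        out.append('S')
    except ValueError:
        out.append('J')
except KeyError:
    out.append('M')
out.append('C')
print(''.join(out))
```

Execution trace: 'M' (outer except KeyError) → 'C' (after the try/except). Output: MC

Answer: MC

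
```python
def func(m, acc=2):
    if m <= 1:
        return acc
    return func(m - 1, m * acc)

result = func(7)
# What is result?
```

Accumulator trace (n, acc): (7, 2) -> (6, 14) -> (5, 84) -> (4, 420) -> (3, 1680) -> (2, 5040) -> (1, 10080) -> return 10080

Answer: 10080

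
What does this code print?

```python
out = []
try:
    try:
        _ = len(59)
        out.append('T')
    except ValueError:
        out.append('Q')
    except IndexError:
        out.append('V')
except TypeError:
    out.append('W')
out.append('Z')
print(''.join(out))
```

Execution trace: 'W' (outer except TypeError) → 'Z' (after the try/except). Output: WZ

Answer: WZ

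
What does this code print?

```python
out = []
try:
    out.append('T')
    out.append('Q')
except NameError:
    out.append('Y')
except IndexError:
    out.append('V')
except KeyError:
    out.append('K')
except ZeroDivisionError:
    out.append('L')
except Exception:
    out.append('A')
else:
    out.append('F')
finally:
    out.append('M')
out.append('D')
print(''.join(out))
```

Execution trace: 'T' (try body) → 'Q' (try body, no exception) → 'F' (else) → 'M' (finally) → 'D' (after the try/except). Output: TQFMD

Answer: TQFMD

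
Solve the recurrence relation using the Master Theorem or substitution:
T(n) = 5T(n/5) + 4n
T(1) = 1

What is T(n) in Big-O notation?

By Master Theorem: a=5, b=5, f(n)=4n. Since log_5(5) = 1 and f(n) = Θ(n^1), Case 2 applies. T(n) = O(n log n).

Answer: O(n log n)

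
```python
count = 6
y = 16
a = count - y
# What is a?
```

Trace:
`count = 6` → count = 6
`y = 16` → y = 16
`a = count - y` → a = -10
So a = -10

Answer: -10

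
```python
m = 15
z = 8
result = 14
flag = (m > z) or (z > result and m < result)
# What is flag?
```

Trace:
`m = 15` → m = 15
`z = 8` → z = 8
`result = 14` → result = 14
`flag = (m > z) or (z > result and m < result)` → flag = True
So flag = True

Answer: True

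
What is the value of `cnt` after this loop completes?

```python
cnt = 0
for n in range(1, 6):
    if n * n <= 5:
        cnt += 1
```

Count numbers where n² ≤ 5
`cnt` takes the values: 0 → 1 → 2

Answer: 2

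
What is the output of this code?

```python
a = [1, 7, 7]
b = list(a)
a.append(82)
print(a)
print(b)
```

Key concept: list() constructor creates copy.
Step by step:
`a = [1, 7, 7]` → a = [1, 7, 7]
`b = list(a)` → b = [1, 7, 7]
`a.append(82)` → a = [1, 7, 7, 82]
`print(a)` → prints [1, 7, 7, 82]
`print(b)` → prints [1, 7, 7]

Answer:
[1, 7, 7, 82]
[1, 7, 7]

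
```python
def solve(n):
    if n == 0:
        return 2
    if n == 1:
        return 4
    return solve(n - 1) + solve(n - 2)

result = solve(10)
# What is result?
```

Build up from base cases: solve(0)=2, solve(1)=4, solve(2)=6, solve(3)=10, solve(4)=16, solve(5)=26, solve(6)=42, ..., solve(10)=288

Answer: 288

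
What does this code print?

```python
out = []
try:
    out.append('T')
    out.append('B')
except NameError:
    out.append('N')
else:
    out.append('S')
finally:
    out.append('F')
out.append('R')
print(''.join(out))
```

Execution trace: 'T' (try body) → 'B' (try body, no exception) → 'S' (else) → 'F' (finally) → 'R' (after the try/except). Output: TBSFR

Answer: TBSFR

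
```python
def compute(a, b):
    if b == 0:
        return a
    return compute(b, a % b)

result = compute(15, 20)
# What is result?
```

compute(15, 20) -> compute(20, 15) -> compute(15, 5) -> compute(5, 0) -> 5

Answer: 5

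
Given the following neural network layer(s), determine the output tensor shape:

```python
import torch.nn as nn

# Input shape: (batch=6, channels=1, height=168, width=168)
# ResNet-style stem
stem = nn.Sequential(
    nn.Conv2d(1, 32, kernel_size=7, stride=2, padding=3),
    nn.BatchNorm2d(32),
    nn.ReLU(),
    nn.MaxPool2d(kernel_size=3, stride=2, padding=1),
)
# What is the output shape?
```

Input: (6, 1, 168, 168) -> after Conv2d 7x7 stride=2: (6, 32, 84, 84) -> Output: (6, 32, 42, 42)

Answer: (6, 32, 42, 42)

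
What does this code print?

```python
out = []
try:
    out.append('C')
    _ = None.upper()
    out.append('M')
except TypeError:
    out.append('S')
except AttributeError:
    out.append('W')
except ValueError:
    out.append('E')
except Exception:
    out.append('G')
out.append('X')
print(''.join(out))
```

Execution trace: 'C' (try body) → 'W' (except AttributeError) → 'X' (after the try/except). Output: CWX

Answer: CWX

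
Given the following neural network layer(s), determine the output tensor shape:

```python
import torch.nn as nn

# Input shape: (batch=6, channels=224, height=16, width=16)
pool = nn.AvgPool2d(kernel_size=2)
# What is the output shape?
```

Input: (6, 224, 16, 16) -> Output: (6, 224, 8, 8)

Answer: (6, 224, 8, 8)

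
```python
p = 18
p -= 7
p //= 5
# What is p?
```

Trace:
`p = 18` → p = 18
`p -= 7` → p = 11
`p //= 5` → p = 2
So p = 2

Answer: 2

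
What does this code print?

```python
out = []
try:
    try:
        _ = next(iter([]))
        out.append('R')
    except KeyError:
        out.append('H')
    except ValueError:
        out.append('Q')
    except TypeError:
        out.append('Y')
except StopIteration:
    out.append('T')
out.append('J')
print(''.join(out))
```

Execution trace: 'T' (outer except StopIteration) → 'J' (after the try/except). Output: TJ

Answer: TJ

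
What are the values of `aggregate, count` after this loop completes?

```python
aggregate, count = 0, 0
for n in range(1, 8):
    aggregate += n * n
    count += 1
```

Sum of squares and count
`aggregate, count` takes the values: (0, 0) → (1, 0) → (1, 1) → (5, 1) → (5, 2) → (14, 2) → (14, 3) → (30, 3) → (30, 4) → (55, 4) → (55, 5) → (91, 5) → (91, 6) → (140, 6) → (140, 7)

Answer: 140, 7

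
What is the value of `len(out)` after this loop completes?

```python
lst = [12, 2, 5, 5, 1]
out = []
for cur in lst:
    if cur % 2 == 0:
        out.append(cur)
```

Count even numbers in [12, 2, 5, 5, 1]
`out` takes the values: [] → [12] → [12, 2]
So `len(out)` = 2

Answer: 2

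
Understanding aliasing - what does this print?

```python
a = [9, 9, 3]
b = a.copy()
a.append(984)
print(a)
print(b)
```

Key concept: list.copy() creates independent copy.
Step by step:
`a = [9, 9, 3]` → a = [9, 9, 3]
`b = a.copy()` → b = [9, 9, 3]
`a.append(984)` → a = [9, 9, 3, 984]
`print(a)` → prints [9, 9, 3, 984]
`print(b)` → prints [9, 9, 3]

Answer:
[9, 9, 3, 984]
[9, 9, 3]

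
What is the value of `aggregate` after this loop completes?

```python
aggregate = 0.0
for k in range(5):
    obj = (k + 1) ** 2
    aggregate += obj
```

Sum of squared losses 1² + 2² + ... + 5²
`aggregate` takes the values: 0.0 → 1.0 → 5.0 → 14.0 → 30.0 → 55.0

Answer: 55.0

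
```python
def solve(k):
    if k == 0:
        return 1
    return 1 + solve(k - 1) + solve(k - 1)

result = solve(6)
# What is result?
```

solve(k) = 1 + 2·solve(k-1), solve(0)=1. Closed form: (1+1)·2^6 - 1 = 127.

Answer: 127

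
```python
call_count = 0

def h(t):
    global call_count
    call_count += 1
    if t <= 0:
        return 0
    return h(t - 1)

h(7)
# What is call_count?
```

Linear recursion stepping by 1: 8 calls from t=7 down to ≤0.

Answer: 8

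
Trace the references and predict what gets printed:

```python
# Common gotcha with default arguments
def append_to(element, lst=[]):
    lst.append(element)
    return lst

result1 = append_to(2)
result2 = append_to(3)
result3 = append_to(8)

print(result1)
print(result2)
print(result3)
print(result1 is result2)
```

Key concept: mutable default argument gotcha.
Step by step:
`result1 = append_to(2)` → result1 = [2]
`result2 = append_to(3)` → result1 = [2, 3] (same object as result2); result2 = [2, 3] (same object as result1)
`result3 = append_to(8)` → result1 = [2, 3, 8] (same object as result2, result3); result2 = [2, 3, 8] (same object as result1, result3); result3 = [2, 3, 8] (same object as result1, result2)
`print(result1)` → prints [2, 3, 8]
`print(result2)` → prints [2, 3, 8]
`print(result3)` → prints [2, 3, 8]
`print(result1 is result2)` → prints True

Answer:
[2, 3, 8]
[2, 3, 8]
[2, 3, 8]
True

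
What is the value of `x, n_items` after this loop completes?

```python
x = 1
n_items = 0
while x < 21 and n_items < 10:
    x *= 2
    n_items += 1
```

Double until >= 21 or 10 iterations
`x, n_items` takes the values: (1, 0) → (2, 0) → (2, 1) → (4, 1) → (4, 2) → (8, 2) → (8, 3) → (16, 3) → (16, 4) → (32, 4) → (32, 5)

Answer: 32, 5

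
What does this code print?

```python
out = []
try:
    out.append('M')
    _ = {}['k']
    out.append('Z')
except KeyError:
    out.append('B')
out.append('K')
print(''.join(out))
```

Execution trace: 'M' (try body) → 'B' (except KeyError) → 'K' (after the try/except). Output: MBK

Answer: MBK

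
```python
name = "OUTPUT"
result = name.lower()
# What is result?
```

Trace:
`name = "OUTPUT"` → name = 'OUTPUT'
`result = name.lower()` → result = 'output'
So result = 'output'

Answer: 'output'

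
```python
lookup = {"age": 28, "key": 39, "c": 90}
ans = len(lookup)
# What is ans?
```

Trace:
`lookup = {"age": 28, "key": 39, "c": 90}` → lookup = {'age': 28, 'key': 39, 'c': 90}
`ans = len(lookup)` → ans = 3
So ans = 3

Answer: 3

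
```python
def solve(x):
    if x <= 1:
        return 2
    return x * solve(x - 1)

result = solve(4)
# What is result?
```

solve(4) = 4 * 3 * 2 * 2 = 48

Answer: 48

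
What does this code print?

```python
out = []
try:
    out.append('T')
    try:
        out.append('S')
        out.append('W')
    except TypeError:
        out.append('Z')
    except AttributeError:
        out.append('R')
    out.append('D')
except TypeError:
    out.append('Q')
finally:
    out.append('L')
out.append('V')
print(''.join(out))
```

Execution trace: 'T' (try body) → 'S' (inner try body) → 'W' (inner try body, no exception) → 'D' (try body, no exception) → 'L' (finally) → 'V' (after the try/except). Output: TSWDLV

Answer: TSWDLV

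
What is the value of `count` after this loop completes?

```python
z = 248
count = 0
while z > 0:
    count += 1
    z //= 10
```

Count digits by repeated division by 10
`count` takes the values: 0 → 1 → 2 → 3

Answer: 3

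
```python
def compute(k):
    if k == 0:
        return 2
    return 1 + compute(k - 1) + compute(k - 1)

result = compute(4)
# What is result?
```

compute(k) = 1 + 2·compute(k-1), compute(0)=2. Closed form: (2+1)·2^4 - 1 = 47.

Answer: 47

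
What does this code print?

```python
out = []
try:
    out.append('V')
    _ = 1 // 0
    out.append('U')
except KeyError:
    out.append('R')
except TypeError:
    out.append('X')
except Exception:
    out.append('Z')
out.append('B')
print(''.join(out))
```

Execution trace: 'V' (try body) → 'Z' (except Exception) → 'B' (after the try/except). Output: VZB

Answer: VZB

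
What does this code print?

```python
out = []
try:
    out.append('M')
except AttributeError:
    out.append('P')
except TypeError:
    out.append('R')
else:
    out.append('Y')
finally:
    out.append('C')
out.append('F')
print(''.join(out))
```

Execution trace: 'M' (try body, no exception) → 'Y' (else) → 'C' (finally) → 'F' (after the try/except). Output: MYCF

Answer: MYCF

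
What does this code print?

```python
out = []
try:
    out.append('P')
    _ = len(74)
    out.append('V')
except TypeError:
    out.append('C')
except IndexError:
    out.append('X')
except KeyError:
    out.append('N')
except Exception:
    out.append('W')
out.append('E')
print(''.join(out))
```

Execution trace: 'P' (try body) → 'C' (except TypeError) → 'E' (after the try/except). Output: PCE

Answer: PCE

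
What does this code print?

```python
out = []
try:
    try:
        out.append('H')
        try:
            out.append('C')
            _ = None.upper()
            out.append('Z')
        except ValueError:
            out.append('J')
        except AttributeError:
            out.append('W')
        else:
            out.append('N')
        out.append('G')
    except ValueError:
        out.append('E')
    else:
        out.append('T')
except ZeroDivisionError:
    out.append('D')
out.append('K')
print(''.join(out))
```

Execution trace: 'H' (try body) → 'C' (inner try body) → 'W' (inner except AttributeError) → 'G' (try body, no exception) → 'T' (else) → 'K' (after the try/except). Output: HCWGTK

Answer: HCWGTK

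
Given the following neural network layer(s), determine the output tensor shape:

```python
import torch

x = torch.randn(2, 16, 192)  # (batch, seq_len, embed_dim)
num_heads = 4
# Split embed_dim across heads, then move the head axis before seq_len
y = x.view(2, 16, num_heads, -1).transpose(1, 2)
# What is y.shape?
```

Input: (2, 16, 192) -> head_dim = 192 // 4 = 48; after view: (2, 16, 4, 48) -> after transpose(1, 2): (2, 4, 16, 48) -> Output: (2, 4, 16, 48)

Answer: (2, 4, 16, 48)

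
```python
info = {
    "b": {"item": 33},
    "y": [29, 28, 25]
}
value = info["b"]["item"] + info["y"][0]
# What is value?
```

Trace:
`info = { ...` → info = {'b': {'item': 33}, 'y': [29, 28, 25]}
`value = info["b"]["item"] + info["y"][0]` → value = 62
So value = 62

Answer: 62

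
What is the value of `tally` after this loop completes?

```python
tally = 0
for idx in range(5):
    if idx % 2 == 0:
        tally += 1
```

Count numbers divisible by 2 in range(5)
`tally` takes the values: 0 → 1 → 2 → 3

Answer: 3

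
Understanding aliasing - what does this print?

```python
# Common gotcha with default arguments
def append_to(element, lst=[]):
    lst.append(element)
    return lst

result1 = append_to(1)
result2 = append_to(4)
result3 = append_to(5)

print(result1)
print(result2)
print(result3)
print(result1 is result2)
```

Key concept: mutable default argument gotcha.
Step by step:
`result1 = append_to(1)` → result1 = [1]
`result2 = append_to(4)` → result1 = [1, 4] (same object as result2); result2 = [1, 4] (same object as result1)
`result3 = append_to(5)` → result1 = [1, 4, 5] (same object as result2, result3); result2 = [1, 4, 5] (same object as result1, result3); result3 = [1, 4, 5] (same object as result1, result2)
`print(result1)` → prints [1, 4, 5]
`print(result2)` → prints [1, 4, 5]
`print(result3)` → prints [1, 4, 5]
`print(result1 is result2)` → prints True

Answer:
[1, 4, 5]
[1, 4, 5]
[1, 4, 5]
True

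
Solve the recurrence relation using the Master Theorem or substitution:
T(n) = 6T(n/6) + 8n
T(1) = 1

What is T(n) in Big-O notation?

By Master Theorem: a=6, b=6, f(n)=8n. Since log_6(6) = 1 and f(n) = Θ(n^1), Case 2 applies. T(n) = O(n log n).

Answer: O(n log n)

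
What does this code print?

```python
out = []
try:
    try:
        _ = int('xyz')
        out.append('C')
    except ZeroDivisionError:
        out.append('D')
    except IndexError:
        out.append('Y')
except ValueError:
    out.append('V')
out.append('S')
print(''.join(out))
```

Execution trace: 'V' (outer except ValueError) → 'S' (after the try/except). Output: VS

Answer: VS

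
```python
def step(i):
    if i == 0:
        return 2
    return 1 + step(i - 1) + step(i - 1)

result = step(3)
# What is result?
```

step(i) = 1 + 2·step(i-1), step(0)=2. Closed form: (2+1)·2^3 - 1 = 23.

Answer: 23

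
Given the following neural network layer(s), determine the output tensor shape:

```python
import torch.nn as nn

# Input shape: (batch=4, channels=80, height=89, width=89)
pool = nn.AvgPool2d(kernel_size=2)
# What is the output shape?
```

Input: (4, 80, 89, 89) -> Output: (4, 80, 44, 44)

Answer: (4, 80, 44, 44)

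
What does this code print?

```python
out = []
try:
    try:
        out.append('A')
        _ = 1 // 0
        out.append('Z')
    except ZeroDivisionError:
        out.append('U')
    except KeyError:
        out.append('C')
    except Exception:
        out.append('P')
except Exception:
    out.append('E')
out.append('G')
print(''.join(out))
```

Execution trace: 'A' (inner try body) → 'U' (inner except ZeroDivisionError) → 'G' (after the try/except). Output: AUG

Answer: AUG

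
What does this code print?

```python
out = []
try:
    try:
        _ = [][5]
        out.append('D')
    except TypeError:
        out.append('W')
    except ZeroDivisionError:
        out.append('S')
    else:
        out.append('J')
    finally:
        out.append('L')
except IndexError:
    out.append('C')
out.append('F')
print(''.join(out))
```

Execution trace: 'L' (inner finally) → 'C' (outer except IndexError) → 'F' (after the try/except). Output: LCF

Answer: LCF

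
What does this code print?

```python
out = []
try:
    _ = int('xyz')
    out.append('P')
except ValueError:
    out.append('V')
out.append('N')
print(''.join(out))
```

Execution trace: 'V' (except ValueError) → 'N' (after the try/except). Output: VN

Answer: VN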